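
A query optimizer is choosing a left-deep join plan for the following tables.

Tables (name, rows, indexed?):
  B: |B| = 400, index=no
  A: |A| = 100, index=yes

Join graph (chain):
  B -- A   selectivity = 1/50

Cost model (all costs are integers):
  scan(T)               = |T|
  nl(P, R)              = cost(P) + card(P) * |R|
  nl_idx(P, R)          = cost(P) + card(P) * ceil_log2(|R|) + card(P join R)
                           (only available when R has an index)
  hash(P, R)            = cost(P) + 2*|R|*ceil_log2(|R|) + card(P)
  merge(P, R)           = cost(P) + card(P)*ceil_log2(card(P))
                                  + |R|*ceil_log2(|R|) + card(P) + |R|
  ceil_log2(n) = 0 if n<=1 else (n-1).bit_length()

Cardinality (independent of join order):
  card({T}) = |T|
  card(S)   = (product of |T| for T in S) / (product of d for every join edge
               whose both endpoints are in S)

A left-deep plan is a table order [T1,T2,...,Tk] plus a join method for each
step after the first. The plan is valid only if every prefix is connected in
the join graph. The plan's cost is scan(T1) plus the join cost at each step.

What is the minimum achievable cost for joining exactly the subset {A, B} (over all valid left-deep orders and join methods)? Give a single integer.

Selinger DP over subsets of {A,B}:
  {B}: scan cost=400, card=400
  {A}: scan cost=100, card=100
  {AB}: card=800; try (A,hash)→2200, (A,nl_idx)→4000, (B,merge)→4900, (A,merge)→5200, (B,hash)→7400, (B,nl)→40100 …(+1); best=2200 via (A,hash)

2200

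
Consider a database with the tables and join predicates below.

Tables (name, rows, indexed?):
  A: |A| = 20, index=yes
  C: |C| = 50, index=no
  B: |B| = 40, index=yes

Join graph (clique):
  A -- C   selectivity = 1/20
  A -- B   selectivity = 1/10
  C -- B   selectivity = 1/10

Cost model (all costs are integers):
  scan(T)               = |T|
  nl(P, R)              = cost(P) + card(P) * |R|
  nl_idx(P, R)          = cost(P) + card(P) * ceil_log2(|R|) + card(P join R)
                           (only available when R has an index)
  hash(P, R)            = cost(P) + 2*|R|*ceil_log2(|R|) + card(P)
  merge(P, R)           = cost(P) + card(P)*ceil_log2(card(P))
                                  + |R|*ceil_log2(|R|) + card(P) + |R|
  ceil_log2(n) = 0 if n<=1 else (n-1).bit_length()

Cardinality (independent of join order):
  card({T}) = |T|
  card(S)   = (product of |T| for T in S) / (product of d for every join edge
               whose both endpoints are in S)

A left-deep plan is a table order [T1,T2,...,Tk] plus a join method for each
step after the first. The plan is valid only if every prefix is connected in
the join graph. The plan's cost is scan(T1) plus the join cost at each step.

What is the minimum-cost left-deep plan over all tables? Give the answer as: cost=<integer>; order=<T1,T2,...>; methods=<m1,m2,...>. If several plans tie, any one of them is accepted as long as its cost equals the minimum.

Selinger DP (subsets sized 1..n):
  {A}: scan cost=20, card=20
  {C}: scan cost=50, card=50
  {B}: scan cost=40, card=40
  {AC}: card=50; try (A,hash)→300, (A,nl_idx)→350, (C,merge)→490, (A,merge)→520, (C,hash)→640, (C,nl)→1020 …(+1); best=300 via (A,hash)
  {AB}: card=80; try (B,nl_idx)→220, (A,hash)→280, (A,nl_idx)→320, (B,merge)→420, (A,merge)→440, (B,hash)→520 …(+2); best=220 via (B,nl_idx)
  {BC}: card=200; try (B,nl_idx)→550, (B,hash)→580, (C,merge)→670, (C,hash)→680, (B,merge)→680, (C,nl)→2040 …(+1); best=550 via (B,nl_idx)
  {ABC}: card=20; try (B,nl_idx)→620, (B,hash)→830, (C,hash)→900, (B,merge)→930, (A,hash)→950, (C,merge)→1210 …(+5); best=620 via (B,nl_idx)

cost=620; order=C,A,B; methods=hash,nl_idx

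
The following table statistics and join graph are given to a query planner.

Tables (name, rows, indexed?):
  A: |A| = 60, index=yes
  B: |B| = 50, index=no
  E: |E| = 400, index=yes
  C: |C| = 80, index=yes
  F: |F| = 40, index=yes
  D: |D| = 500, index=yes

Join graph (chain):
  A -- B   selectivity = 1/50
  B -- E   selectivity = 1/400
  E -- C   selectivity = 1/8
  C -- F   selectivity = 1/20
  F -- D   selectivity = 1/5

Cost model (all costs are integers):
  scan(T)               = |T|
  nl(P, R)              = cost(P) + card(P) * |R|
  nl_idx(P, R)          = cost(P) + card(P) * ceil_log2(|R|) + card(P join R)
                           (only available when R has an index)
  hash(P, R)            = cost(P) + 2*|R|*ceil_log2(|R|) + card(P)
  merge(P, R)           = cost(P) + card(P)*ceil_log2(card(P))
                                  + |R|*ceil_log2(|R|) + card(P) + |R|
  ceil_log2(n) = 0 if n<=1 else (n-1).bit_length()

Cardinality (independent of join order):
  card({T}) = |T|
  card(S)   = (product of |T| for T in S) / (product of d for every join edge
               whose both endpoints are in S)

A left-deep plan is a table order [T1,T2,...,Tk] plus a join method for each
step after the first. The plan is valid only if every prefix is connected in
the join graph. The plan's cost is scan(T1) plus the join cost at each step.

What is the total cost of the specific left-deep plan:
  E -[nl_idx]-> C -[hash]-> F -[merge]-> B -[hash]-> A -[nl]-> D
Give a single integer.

step 1: scan E: cost=400, card=400
step 2: join C via nl_idx
    card(P join C) = 400*80/(8) = 4000
    cost = 400 + 400*7 + 4000 = 7200
step 3: join F via hash
    card(P join F) = 4000*40/(20) = 8000
    cost = 7200 + 2*40*6 + 4000 = 11680
step 4: join B via merge
    card(P join B) = 8000*50/(400) = 1000
    cost = 11680 + 8000*13 + 50*6 + 8000 + 50 = 124030
step 5: join A via hash
    card(P join A) = 1000*60/(50) = 1200
    cost = 124030 + 2*60*6 + 1000 = 125750
step 6: join D via nl
    card(P join D) = 1200*500/(5) = 120000
    cost = 125750 + 1200*500 = 725750

725750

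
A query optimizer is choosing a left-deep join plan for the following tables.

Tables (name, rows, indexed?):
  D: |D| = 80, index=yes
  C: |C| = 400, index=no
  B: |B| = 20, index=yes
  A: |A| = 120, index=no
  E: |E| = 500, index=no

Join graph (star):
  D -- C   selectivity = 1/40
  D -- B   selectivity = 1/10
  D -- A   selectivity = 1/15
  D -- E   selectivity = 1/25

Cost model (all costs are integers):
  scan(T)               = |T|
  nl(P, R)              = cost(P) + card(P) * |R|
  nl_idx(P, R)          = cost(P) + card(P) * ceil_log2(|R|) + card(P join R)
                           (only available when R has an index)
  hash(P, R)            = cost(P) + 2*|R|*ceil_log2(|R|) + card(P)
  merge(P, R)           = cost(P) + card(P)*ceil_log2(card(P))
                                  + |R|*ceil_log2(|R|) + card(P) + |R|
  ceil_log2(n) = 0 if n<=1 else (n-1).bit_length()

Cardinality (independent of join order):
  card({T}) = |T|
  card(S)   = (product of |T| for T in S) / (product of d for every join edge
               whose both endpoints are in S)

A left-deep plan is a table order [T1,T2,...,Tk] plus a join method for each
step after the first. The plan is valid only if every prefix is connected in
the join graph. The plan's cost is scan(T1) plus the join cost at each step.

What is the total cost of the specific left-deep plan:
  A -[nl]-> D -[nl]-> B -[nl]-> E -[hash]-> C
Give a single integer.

695320

step 1: scan A: cost=120, card=120
step 2: join D via nl
    card(P join D) = 120*80/(15) = 640
    cost = 120 + 120*80 = 9720
step 3: join B via nl
    card(P join B) = 640*20/(10) = 1280
    cost = 9720 + 640*20 = 22520
step 4: join E via nl
    card(P join E) = 1280*500/(25) = 25600
    cost = 22520 + 1280*500 = 662520
step 5: join C via hash
    card(P join C) = 25600*400/(40) = 256000
    cost = 662520 + 2*400*9 + 25600 = 695320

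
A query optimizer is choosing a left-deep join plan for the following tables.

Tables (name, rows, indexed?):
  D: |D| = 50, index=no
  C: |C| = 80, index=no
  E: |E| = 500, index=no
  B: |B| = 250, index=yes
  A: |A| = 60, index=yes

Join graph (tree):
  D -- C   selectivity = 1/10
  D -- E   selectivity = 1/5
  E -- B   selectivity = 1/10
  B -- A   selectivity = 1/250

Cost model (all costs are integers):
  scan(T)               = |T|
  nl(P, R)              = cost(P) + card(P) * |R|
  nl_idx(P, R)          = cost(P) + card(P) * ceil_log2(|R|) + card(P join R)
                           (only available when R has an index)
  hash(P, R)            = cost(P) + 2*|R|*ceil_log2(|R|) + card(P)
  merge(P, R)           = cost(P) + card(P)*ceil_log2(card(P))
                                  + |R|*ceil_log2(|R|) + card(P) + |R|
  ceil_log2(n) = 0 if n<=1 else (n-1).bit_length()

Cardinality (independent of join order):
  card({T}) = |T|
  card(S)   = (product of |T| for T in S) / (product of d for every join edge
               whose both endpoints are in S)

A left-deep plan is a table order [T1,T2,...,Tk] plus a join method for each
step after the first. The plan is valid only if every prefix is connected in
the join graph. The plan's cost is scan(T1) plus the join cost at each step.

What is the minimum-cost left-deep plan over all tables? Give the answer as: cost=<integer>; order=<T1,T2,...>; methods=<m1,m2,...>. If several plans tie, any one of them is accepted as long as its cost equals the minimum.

cost=40740; order=A,B,E,D,C; methods=nl_idx,merge,hash,hash

Selinger DP (subsets sized 1..n):
  {D}: scan cost=50, card=50
  {C}: scan cost=80, card=80
  {E}: scan cost=500, card=500
  {B}: scan cost=250, card=250
  {A}: scan cost=60, card=60
  {CD}: card=400; try (D,hash)→760, (C,merge)→1040, (D,merge)→1070, (C,hash)→1220, (C,nl)→4050, (D,nl)→4080; best=760 via (D,hash)
  {DE}: card=5000; try (D,hash)→1600, (E,merge)→5400, (D,merge)→5850, (E,hash)→9100, (E,nl)→25050, (D,nl)→25500; best=1600 via (D,hash)
  {BE}: card=12500; try (B,hash)→5000, (E,merge)→7500, (B,merge)→7750, (E,hash)→9500, (B,nl_idx)→17000, (E,nl)→125250 …(+1); best=5000 via (B,hash)
  {AB}: card=60; try (B,nl_idx)→600, (A,hash)→1220, (A,nl_idx)→1810, (B,merge)→2730, (A,merge)→2920, (B,hash)→4120 …(+2); best=600 via (B,nl_idx)
  {CDE}: card=40000; try (C,hash)→7720, (E,merge)→9760, (E,hash)→10160, (C,merge)→72240, (E,nl)→200760, (C,nl)→401600; best=7720 via (C,hash)
  {BDE}: card=125000; try (B,hash)→10600, (D,hash)→18100, (B,merge)→73850, (B,nl_idx)→166600, (D,merge)→192850, (D,nl)→630000 …(+1); best=10600 via (B,hash)
  {ABE}: card=3000; try (E,merge)→6020, (E,hash)→9660, (A,hash)→18220, (E,nl)→30600, (A,nl_idx)→83000, (A,merge)→192920 …(+1); best=6020 via (E,merge)
  {BCDE}: card=1000000; try (B,hash)→51720, (C,hash)→136720, (B,merge)→689970, (B,nl_idx)→1327720, (C,merge)→2261240, (B,nl)→10007720 …(+1); best=51720 via (B,hash)
  {ABDE}: card=30000; try (D,hash)→9620, (D,merge)→45370, (A,hash)→136320, (D,nl)→156020, (A,nl_idx)→790600, (A,merge)→2261020 …(+1); best=9620 via (D,hash)
  {ABCDE}: card=240000; try (C,hash)→40740, (C,merge)→490260, (A,hash)→1052440, (C,nl)→2409620, (A,nl_idx)→6291720, (A,merge)→21052140 …(+1); best=40740 via (C,hash)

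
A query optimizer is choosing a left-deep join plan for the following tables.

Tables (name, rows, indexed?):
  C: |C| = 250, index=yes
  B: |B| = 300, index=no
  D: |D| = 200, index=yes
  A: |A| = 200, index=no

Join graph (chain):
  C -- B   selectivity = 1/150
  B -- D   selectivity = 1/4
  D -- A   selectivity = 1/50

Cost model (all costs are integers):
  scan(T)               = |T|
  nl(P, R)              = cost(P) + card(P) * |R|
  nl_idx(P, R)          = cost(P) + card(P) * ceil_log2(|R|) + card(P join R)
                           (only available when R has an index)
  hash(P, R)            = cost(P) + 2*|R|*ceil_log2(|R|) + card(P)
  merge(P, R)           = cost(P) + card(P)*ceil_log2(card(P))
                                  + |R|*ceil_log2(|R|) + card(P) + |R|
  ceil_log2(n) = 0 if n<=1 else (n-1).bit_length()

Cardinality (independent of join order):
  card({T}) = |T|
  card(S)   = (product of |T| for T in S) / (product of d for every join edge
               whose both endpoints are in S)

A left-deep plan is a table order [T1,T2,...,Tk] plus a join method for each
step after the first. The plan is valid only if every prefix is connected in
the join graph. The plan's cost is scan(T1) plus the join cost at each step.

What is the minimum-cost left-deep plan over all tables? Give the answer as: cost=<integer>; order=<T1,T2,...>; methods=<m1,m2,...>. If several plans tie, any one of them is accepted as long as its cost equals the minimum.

cost=35100; order=B,C,D,A; methods=nl_idx,hash,hash

Selinger DP (subsets sized 1..n):
  {C}: scan cost=250, card=250
  {B}: scan cost=300, card=300
  {D}: scan cost=200, card=200
  {A}: scan cost=200, card=200
  {BC}: card=500; try (C,nl_idx)→3200, (C,hash)→4600, (B,merge)→5500, (C,merge)→5550, (B,hash)→5900, (B,nl)→75250 …(+1); best=3200 via (C,nl_idx)
  {BD}: card=15000; try (D,hash)→3800, (B,merge)→5000, (D,merge)→5100, (B,hash)→5800, (D,nl_idx)→17700, (B,nl)→60200 …(+1); best=3800 via (D,hash)
  {AD}: card=800; try (D,nl_idx)→2600, (D,hash)→3600, (A,hash)→3600, (D,merge)→3800, (A,merge)→3800, (D,nl)→40200 …(+1); best=2600 via (D,nl_idx)
  {BCD}: card=25000; try (D,hash)→6900, (D,merge)→10000, (C,hash)→22800, (D,nl_idx)→32200, (D,nl)→103200, (C,nl_idx)→148800 …(+2); best=6900 via (D,hash)
  {ABD}: card=60000; try (B,hash)→8800, (B,merge)→14400, (A,hash)→22000, (A,merge)→230600, (B,nl)→242600, (A,nl)→3003800; best=8800 via (B,hash)
  {ABCD}: card=100000; try (A,hash)→35100, (C,hash)→72800, (A,merge)→408700, (C,nl_idx)→588800, (C,merge)→1031050, (A,nl)→5006900 …(+1); best=35100 via (A,hash)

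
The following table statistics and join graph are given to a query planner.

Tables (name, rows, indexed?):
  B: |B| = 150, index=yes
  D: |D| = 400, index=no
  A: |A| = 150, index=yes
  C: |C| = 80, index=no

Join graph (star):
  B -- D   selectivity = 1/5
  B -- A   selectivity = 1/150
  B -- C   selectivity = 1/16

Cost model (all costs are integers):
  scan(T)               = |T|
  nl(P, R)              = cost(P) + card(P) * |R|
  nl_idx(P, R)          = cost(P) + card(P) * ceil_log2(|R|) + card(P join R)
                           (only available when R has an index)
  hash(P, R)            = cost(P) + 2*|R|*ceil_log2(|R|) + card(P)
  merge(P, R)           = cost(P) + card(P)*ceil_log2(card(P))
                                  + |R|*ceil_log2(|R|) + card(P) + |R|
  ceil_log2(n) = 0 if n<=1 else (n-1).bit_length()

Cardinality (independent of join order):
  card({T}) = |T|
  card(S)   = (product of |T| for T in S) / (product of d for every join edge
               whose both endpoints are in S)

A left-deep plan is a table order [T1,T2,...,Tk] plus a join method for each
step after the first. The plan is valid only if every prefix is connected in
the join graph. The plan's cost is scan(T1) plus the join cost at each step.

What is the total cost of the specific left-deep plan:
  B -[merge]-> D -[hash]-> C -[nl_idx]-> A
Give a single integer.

558620

step 1: scan B: cost=150, card=150
step 2: join D via merge
    card(P join D) = 150*400/(5) = 12000
    cost = 150 + 150*8 + 400*9 + 150 + 400 = 5500
step 3: join C via hash
    card(P join C) = 12000*80/(16) = 60000
    cost = 5500 + 2*80*7 + 12000 = 18620
step 4: join A via nl_idx
    card(P join A) = 60000*150/(150) = 60000
    cost = 18620 + 60000*8 + 60000 = 558620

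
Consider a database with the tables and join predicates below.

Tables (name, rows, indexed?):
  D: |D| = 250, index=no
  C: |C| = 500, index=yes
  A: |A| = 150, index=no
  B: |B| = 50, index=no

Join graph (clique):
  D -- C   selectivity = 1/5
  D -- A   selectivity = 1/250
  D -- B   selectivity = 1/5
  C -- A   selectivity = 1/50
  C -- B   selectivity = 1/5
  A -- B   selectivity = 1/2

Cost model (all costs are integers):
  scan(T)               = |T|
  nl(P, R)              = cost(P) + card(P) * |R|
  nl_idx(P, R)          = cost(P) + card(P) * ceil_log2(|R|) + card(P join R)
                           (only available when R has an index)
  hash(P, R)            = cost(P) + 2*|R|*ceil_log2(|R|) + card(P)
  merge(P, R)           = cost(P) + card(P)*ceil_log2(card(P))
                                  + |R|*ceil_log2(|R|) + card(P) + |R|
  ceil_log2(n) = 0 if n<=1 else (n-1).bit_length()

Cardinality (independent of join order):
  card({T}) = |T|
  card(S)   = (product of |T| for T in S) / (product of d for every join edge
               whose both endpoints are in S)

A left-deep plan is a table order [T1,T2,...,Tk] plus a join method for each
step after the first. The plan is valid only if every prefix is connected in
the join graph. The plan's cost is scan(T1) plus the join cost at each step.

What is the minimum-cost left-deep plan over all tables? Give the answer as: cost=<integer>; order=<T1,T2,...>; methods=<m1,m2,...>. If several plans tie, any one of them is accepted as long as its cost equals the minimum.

Selinger DP (subsets sized 1..n):
  {D}: scan cost=250, card=250
  {C}: scan cost=500, card=500
  {A}: scan cost=150, card=150
  {B}: scan cost=50, card=50
  {CD}: card=25000; try (D,hash)→5000, (C,merge)→7500, (D,merge)→7750, (C,hash)→9500, (C,nl_idx)→27500, (C,nl)→125250 …(+1); best=5000 via (D,hash)
  {AD}: card=150; try (A,hash)→2900, (D,merge)→3750, (A,merge)→3850, (D,hash)→4300, (D,nl)→37650, (A,nl)→37750; best=2900 via (A,hash)
  {BD}: card=2500; try (B,hash)→1100, (D,merge)→2650, (B,merge)→2850, (D,hash)→4100, (D,nl)→12550, (B,nl)→12750; best=1100 via (B,hash)
  {AC}: card=1500; try (C,nl_idx)→3000, (A,hash)→3400, (C,merge)→6500, (A,merge)→6850, (C,hash)→9300, (C,nl)→75150 …(+1); best=3000 via (C,nl_idx)
  {BC}: card=5000; try (B,hash)→1600, (C,merge)→5400, (C,nl_idx)→5500, (B,merge)→5850, (C,hash)→9100, (C,nl)→25050 …(+1); best=1600 via (B,hash)
  {AB}: card=3750; try (B,hash)→900, (A,merge)→1750, (B,merge)→1850, (A,hash)→2500, (A,nl)→7550, (B,nl)→7650; best=900 via (B,hash)
  {ACD}: card=300; try (C,nl_idx)→4550, (D,hash)→8500, (C,merge)→9250, (C,hash)→12050, (D,merge)→23250, (A,hash)→32400 …(+4); best=4550 via (C,nl_idx)
  {BCD}: card=50000; try (D,hash)→10600, (C,hash)→12600, (B,hash)→30600, (C,merge)→38600, (C,nl_idx)→73600, (D,merge)→73850 …(+4); best=10600 via (D,hash)
  {ABD}: card=750; try (B,hash)→3650, (B,merge)→4600, (A,hash)→6000, (D,hash)→8650, (B,nl)→10400, (A,merge)→34950 …(+3); best=3650 via (B,hash)
  {ABC}: card=7500; try (B,hash)→5100, (A,hash)→9000, (C,hash)→13650, (B,merge)→21350, (C,nl_idx)→42150, (C,merge)→54650 …(+4); best=5100 via (B,hash)
  {ABCD}: card=300; try (B,hash)→5450, (B,merge)→7900, (C,nl_idx)→10700, (C,hash)→13400, (D,hash)→16600, (C,merge)→16900 …(+7); best=5450 via (B,hash)

cost=5450; order=D,A,C,B; methods=hash,nl_idx,hash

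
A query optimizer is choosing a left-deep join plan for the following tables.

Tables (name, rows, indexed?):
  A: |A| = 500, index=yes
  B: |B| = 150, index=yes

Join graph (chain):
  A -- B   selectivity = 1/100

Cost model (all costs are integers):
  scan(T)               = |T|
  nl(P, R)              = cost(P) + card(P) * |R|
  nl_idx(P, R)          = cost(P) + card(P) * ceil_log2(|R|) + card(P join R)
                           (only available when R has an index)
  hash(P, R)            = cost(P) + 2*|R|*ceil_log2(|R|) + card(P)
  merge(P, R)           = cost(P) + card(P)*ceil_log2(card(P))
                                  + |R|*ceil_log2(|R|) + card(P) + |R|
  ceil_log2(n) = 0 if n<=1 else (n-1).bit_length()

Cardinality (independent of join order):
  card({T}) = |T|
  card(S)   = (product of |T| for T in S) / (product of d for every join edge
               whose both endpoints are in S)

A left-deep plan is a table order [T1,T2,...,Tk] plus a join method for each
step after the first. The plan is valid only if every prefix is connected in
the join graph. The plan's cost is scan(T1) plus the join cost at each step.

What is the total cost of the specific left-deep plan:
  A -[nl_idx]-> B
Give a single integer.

5250

step 1: scan A: cost=500, card=500
step 2: join B via nl_idx
    card(P join B) = 500*150/(100) = 750
    cost = 500 + 500*8 + 750 = 5250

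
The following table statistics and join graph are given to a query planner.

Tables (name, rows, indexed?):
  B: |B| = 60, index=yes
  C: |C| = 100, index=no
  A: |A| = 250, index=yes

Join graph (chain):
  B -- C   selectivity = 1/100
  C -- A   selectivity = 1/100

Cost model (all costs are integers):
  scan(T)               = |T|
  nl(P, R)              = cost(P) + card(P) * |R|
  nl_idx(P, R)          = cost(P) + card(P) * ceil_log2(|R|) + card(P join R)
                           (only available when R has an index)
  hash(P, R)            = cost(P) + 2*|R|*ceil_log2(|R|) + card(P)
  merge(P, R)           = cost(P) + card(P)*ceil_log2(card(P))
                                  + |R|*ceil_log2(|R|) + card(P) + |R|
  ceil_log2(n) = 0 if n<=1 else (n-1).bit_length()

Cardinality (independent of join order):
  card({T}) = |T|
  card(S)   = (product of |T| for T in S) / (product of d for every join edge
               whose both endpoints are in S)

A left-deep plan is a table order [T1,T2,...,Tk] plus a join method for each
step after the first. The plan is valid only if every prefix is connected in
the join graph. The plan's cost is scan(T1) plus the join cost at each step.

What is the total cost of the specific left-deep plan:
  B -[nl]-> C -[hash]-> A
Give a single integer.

10120

step 1: scan B: cost=60, card=60
step 2: join C via nl
    card(P join C) = 60*100/(100) = 60
    cost = 60 + 60*100 = 6060
step 3: join A via hash
    card(P join A) = 60*250/(100) = 150
    cost = 6060 + 2*250*8 + 60 = 10120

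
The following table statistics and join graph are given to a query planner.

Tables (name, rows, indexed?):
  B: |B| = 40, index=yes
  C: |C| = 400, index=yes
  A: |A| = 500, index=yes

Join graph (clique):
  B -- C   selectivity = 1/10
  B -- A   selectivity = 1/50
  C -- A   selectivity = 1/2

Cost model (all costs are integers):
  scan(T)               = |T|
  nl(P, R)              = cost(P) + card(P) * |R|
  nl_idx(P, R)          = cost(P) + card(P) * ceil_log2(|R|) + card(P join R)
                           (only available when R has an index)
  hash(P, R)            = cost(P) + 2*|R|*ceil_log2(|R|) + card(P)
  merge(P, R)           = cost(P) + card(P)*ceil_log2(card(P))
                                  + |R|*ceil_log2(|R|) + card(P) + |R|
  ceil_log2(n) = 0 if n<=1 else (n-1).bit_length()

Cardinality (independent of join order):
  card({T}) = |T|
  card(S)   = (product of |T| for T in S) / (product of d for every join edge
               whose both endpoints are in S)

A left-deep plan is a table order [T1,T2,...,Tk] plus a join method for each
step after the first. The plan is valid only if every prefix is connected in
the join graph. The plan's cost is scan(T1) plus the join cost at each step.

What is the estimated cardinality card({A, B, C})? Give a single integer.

Tables in S: A(500), B(40), C(400)
Edges inside S: B-C(d=10), B-A(d=50), C-A(d=2)
numerator = 500 * 40 * 400 = 8000000
denominator = 10 * 50 * 2 = 1000
card(S) = 8000000 / 1000 = 8000

8000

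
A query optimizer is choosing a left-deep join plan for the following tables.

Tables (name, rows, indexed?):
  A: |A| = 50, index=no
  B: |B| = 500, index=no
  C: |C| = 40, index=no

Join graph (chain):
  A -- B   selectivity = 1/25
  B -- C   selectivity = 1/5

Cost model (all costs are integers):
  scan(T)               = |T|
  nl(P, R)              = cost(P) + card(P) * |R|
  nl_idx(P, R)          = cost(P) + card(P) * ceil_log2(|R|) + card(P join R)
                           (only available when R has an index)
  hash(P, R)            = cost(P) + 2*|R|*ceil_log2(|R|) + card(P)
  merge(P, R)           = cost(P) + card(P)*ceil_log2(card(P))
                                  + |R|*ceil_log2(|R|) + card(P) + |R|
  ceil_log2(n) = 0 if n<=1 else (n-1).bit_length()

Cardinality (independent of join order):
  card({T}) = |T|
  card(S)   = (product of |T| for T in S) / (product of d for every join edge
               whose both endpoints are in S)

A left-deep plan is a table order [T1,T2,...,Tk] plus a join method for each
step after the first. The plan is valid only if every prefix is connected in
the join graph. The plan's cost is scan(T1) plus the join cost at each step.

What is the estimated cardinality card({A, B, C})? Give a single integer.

Tables in S: A(50), B(500), C(40)
Edges inside S: A-B(d=25), B-C(d=5)
numerator = 50 * 500 * 40 = 1000000
denominator = 25 * 5 = 125
card(S) = 1000000 / 125 = 8000

8000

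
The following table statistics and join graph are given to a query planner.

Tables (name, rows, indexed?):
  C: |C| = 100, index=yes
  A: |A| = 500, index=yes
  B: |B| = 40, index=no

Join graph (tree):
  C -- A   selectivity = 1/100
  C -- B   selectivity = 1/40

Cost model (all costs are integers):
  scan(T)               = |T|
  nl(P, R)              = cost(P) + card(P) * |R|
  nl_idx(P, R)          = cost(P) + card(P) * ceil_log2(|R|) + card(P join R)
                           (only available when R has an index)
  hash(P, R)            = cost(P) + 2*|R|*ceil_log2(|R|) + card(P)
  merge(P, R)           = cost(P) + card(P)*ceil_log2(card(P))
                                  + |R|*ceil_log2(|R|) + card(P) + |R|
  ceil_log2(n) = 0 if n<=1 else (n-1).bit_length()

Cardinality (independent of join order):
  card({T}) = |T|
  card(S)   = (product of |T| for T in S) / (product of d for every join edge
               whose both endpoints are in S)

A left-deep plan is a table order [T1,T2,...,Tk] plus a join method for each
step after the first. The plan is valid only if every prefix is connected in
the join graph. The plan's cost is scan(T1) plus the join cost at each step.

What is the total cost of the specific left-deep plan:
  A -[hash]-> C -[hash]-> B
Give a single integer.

3380

step 1: scan A: cost=500, card=500
step 2: join C via hash
    card(P join C) = 500*100/(100) = 500
    cost = 500 + 2*100*7 + 500 = 2400
step 3: join B via hash
    card(P join B) = 500*40/(40) = 500
    cost = 2400 + 2*40*6 + 500 = 3380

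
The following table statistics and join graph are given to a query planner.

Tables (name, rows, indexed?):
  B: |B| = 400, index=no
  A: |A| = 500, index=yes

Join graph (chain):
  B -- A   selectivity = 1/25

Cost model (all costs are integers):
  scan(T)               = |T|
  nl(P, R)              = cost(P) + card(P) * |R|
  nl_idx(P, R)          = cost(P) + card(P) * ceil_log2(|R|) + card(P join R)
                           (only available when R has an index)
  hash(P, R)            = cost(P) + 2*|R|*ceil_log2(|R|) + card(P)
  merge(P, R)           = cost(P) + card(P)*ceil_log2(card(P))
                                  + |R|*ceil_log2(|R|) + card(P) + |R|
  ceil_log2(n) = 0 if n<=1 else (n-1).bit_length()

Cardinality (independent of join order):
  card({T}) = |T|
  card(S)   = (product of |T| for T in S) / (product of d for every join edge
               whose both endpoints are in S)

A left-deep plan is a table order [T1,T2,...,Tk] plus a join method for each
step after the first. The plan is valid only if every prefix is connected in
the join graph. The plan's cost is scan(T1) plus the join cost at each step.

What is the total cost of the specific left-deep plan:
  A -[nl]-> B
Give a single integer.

step 1: scan A: cost=500, card=500
step 2: join B via nl
    card(P join B) = 500*400/(25) = 8000
    cost = 500 + 500*400 = 200500

200500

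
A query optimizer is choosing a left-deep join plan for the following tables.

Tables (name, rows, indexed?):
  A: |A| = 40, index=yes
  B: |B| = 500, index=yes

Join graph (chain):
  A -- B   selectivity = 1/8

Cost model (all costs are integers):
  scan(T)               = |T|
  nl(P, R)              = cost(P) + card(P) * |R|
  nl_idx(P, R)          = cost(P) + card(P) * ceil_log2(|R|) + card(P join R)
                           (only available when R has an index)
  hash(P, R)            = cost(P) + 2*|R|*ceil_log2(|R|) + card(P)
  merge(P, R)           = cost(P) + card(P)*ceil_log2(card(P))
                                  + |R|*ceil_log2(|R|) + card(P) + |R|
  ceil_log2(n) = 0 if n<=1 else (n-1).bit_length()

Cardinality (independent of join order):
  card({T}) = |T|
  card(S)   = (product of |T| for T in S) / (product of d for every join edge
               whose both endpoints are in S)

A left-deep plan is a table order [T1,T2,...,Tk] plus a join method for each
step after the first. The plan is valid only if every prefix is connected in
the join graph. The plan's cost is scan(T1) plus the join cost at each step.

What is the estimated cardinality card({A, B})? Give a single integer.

2500

Tables in S: A(40), B(500)
Edges inside S: A-B(d=8)
numerator = 40 * 500 = 20000
denominator = 8 = 8
card(S) = 20000 / 8 = 2500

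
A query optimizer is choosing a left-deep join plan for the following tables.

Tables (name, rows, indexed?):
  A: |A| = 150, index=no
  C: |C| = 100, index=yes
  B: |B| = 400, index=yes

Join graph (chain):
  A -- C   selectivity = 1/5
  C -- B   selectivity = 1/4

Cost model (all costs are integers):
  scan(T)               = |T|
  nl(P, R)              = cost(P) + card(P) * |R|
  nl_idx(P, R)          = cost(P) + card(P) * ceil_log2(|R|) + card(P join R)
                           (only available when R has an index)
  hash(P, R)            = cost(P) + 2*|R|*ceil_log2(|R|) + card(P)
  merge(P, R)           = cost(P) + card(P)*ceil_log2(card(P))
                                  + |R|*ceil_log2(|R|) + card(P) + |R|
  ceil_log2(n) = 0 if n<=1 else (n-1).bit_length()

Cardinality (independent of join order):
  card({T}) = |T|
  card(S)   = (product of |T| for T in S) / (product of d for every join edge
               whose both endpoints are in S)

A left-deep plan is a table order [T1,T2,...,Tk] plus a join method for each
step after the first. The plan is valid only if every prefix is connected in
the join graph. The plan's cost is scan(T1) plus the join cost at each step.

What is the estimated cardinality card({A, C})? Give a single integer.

Tables in S: A(150), C(100)
Edges inside S: A-C(d=5)
numerator = 150 * 100 = 15000
denominator = 5 = 5
card(S) = 15000 / 5 = 3000

3000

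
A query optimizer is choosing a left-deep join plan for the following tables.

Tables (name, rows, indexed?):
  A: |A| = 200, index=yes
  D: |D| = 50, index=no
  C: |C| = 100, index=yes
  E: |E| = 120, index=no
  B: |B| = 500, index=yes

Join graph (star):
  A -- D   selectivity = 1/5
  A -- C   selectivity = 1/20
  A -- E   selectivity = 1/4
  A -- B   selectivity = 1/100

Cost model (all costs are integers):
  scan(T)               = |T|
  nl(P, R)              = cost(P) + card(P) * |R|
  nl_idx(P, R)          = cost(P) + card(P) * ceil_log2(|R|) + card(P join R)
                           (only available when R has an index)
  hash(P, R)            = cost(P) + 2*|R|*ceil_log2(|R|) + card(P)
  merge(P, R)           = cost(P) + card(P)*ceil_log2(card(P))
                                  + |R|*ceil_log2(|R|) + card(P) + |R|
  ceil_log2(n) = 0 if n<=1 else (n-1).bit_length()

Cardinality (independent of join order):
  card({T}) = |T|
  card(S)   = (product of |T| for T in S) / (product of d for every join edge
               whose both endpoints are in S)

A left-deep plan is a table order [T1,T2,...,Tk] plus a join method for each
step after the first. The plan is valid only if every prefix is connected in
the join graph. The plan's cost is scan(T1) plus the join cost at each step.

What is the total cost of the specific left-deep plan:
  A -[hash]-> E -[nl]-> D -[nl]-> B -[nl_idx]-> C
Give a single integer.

33902080

step 1: scan A: cost=200, card=200
step 2: join E via hash
    card(P join E) = 200*120/(4) = 6000
    cost = 200 + 2*120*7 + 200 = 2080
step 3: join D via nl
    card(P join D) = 6000*50/(5) = 60000
    cost = 2080 + 6000*50 = 302080
step 4: join B via nl
    card(P join B) = 60000*500/(100) = 300000
    cost = 302080 + 60000*500 = 30302080
step 5: join C via nl_idx
    card(P join C) = 300000*100/(20) = 1500000
    cost = 30302080 + 300000*7 + 1500000 = 33902080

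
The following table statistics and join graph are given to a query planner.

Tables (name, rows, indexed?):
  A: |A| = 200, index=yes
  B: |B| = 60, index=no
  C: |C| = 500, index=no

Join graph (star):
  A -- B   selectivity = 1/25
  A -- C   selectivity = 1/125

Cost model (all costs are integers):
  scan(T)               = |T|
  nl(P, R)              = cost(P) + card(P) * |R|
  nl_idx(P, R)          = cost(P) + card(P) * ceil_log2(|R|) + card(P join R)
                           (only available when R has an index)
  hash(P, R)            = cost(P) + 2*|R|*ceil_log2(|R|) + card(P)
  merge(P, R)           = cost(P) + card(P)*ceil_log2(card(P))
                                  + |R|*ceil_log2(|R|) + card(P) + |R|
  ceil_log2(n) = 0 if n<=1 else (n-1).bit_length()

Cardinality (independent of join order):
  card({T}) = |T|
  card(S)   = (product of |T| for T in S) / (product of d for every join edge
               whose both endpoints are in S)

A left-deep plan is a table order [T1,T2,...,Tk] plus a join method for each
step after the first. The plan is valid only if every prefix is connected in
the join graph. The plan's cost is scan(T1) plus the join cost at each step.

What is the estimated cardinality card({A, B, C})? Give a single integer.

Tables in S: A(200), B(60), C(500)
Edges inside S: A-B(d=25), A-C(d=125)
numerator = 200 * 60 * 500 = 6000000
denominator = 25 * 125 = 3125
card(S) = 6000000 / 3125 = 1920

1920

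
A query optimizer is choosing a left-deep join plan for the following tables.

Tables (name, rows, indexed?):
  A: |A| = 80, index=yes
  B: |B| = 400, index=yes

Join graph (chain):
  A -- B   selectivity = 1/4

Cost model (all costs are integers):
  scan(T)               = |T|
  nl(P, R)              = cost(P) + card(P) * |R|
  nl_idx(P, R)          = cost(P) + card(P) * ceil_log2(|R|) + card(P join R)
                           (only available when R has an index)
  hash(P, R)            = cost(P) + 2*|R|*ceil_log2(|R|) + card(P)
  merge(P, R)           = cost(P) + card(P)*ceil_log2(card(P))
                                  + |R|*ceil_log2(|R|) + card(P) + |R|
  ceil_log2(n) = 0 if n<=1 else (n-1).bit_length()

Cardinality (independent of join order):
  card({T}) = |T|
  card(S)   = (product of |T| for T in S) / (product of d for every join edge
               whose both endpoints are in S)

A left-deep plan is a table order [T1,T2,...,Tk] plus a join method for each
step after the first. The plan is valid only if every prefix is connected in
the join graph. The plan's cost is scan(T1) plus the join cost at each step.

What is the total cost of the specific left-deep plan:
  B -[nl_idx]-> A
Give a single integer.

step 1: scan B: cost=400, card=400
step 2: join A via nl_idx
    card(P join A) = 400*80/(4) = 8000
    cost = 400 + 400*7 + 8000 = 11200

11200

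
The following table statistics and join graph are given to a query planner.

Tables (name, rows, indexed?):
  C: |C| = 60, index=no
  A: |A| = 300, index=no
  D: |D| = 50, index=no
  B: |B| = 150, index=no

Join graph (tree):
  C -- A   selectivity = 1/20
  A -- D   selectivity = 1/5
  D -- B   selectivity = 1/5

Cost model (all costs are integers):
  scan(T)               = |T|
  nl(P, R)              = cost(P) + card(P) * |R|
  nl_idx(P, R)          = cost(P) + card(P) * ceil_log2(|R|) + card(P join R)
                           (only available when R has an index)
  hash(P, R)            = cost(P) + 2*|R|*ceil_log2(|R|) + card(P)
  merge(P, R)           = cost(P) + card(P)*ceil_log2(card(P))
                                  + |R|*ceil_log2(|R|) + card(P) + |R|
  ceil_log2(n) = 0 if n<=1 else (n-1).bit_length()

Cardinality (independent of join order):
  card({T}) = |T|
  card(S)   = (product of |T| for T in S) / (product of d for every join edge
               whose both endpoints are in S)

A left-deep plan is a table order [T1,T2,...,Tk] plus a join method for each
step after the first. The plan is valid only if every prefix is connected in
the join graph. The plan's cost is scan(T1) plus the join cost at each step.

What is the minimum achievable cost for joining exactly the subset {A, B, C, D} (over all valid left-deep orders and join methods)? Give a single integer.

14220

Selinger DP over subsets of {A,B,C,D}:
  {C}: scan cost=60, card=60
  {A}: scan cost=300, card=300
  {D}: scan cost=50, card=50
  {B}: scan cost=150, card=150
  {AC}: card=900; try (C,hash)→1320, (A,merge)→3480, (C,merge)→3720, (A,hash)→5520, (A,nl)→18060, (C,nl)→18300; best=1320 via (C,hash)
  {AD}: card=3000; try (D,hash)→1200, (A,merge)→3400, (D,merge)→3650, (A,hash)→5500, (A,nl)→15050, (D,nl)→15300; best=1200 via (D,hash)
  {BD}: card=1500; try (D,hash)→900, (B,merge)→1750, (D,merge)→1850, (B,hash)→2500, (B,nl)→7550, (D,nl)→7650; best=900 via (D,hash)
  {ACD}: card=9000; try (D,hash)→2820, (C,hash)→4920, (D,merge)→11570, (C,merge)→40620, (D,nl)→46320, (C,nl)→181200; best=2820 via (D,hash)
  {ABD}: card=90000; try (B,hash)→6600, (A,hash)→7800, (A,merge)→21900, (B,merge)→41550, (A,nl)→450900, (B,nl)→451200; best=6600 via (B,hash)
  {ABCD}: card=270000; try (B,hash)→14220, (C,hash)→97320, (B,merge)→139170, (B,nl)→1352820, (C,merge)→1627020, (C,nl)→5406600; best=14220 via (B,hash)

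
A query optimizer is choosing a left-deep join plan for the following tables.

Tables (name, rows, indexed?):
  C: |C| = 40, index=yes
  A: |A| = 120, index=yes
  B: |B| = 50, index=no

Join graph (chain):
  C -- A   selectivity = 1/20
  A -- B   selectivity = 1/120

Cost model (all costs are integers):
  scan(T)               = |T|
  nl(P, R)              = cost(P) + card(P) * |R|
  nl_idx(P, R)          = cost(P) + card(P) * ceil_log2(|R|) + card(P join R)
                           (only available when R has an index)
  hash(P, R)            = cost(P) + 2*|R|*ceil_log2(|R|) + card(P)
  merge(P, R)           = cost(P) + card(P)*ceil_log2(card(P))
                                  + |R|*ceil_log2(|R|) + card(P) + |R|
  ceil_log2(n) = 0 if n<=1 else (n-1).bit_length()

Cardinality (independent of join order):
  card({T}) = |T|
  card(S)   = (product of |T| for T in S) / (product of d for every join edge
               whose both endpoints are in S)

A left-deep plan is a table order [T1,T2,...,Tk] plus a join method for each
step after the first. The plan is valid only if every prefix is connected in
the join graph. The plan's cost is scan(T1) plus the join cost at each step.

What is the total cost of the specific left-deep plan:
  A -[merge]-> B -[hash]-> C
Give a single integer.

step 1: scan A: cost=120, card=120
step 2: join B via merge
    card(P join B) = 120*50/(120) = 50
    cost = 120 + 120*7 + 50*6 + 120 + 50 = 1430
step 3: join C via hash
    card(P join C) = 50*40/(20) = 100
    cost = 1430 + 2*40*6 + 50 = 1960

1960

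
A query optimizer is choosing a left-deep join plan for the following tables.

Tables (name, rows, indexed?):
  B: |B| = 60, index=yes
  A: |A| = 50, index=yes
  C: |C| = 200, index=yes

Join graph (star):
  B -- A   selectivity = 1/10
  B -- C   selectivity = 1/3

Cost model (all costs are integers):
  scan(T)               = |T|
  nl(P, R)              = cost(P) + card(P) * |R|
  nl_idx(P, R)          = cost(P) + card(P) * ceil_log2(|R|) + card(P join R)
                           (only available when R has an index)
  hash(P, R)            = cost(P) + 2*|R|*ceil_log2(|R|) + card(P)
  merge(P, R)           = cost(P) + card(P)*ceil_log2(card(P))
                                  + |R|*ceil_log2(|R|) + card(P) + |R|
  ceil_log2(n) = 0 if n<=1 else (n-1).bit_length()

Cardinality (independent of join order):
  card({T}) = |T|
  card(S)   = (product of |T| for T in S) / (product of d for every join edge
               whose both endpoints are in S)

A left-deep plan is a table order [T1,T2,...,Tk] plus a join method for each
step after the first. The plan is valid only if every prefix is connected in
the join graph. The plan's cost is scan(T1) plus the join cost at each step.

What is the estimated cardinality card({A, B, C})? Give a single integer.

20000

Tables in S: A(50), B(60), C(200)
Edges inside S: B-A(d=10), B-C(d=3)
numerator = 50 * 60 * 200 = 600000
denominator = 10 * 3 = 30
card(S) = 600000 / 30 = 20000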